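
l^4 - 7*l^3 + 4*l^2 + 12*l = l*(l - 6)*(l - 2)*(l + 1)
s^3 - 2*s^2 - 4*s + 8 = (s - 2)^2*(s + 2)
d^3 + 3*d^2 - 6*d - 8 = (d - 2)*(d + 1)*(d + 4)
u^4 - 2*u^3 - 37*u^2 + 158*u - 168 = (u - 4)*(u - 3)*(u - 2)*(u + 7)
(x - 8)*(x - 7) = x^2 - 15*x + 56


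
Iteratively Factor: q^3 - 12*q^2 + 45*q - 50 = (q - 2)*(q^2 - 10*q + 25) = (q - 5)*(q - 2)*(q - 5)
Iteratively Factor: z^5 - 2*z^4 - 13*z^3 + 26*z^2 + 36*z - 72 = (z - 2)*(z^4 - 13*z^2 + 36) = (z - 2)^2*(z^3 + 2*z^2 - 9*z - 18) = (z - 3)*(z - 2)^2*(z^2 + 5*z + 6) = (z - 3)*(z - 2)^2*(z + 3)*(z + 2)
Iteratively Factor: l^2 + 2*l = (l)*(l + 2)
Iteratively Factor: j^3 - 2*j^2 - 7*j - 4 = (j + 1)*(j^2 - 3*j - 4) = (j - 4)*(j + 1)*(j + 1)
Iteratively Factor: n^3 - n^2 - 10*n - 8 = (n + 1)*(n^2 - 2*n - 8) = (n - 4)*(n + 1)*(n + 2)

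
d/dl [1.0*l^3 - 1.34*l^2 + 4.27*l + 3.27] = 3.0*l^2 - 2.68*l + 4.27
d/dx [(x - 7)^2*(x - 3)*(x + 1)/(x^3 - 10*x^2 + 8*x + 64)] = (x^6 - 20*x^5 + 110*x^4 + 112*x^3 - 2599*x^2 + 6532*x - 2408)/(x^6 - 20*x^5 + 116*x^4 - 32*x^3 - 1216*x^2 + 1024*x + 4096)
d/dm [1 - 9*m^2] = -18*m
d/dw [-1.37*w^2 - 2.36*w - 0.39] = -2.74*w - 2.36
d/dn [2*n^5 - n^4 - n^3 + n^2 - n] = 10*n^4 - 4*n^3 - 3*n^2 + 2*n - 1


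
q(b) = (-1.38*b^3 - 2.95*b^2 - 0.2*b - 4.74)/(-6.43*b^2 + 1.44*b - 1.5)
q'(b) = (12.86*b - 1.44)*(-1.38*b^3 - 2.95*b^2 - 0.2*b - 4.74)/(-6.43*b^2 + 1.44*b - 1.5)^2 + (-4.14*b^2 - 5.9*b - 0.2)/(-6.43*b^2 + 1.44*b - 1.5)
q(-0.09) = 2.82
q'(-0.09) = 4.18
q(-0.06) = 2.94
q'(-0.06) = 3.96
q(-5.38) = -0.64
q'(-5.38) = 0.22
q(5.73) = 1.77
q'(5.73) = 0.20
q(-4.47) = -0.44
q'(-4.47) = 0.22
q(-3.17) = -0.14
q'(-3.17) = 0.24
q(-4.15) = -0.37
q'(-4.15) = 0.23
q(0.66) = 1.96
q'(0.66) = -2.35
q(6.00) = 1.83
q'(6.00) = 0.21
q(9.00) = 2.46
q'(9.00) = 0.21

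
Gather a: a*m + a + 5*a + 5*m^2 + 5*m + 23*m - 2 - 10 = a*(m + 6) + 5*m^2 + 28*m - 12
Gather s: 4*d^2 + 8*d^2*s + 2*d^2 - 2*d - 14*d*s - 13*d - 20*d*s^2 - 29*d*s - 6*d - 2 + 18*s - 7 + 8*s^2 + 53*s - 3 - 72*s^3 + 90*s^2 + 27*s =6*d^2 - 21*d - 72*s^3 + s^2*(98 - 20*d) + s*(8*d^2 - 43*d + 98) - 12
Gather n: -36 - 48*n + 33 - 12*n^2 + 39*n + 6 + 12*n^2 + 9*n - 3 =0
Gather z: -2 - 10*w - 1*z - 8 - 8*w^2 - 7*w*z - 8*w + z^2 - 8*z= -8*w^2 - 18*w + z^2 + z*(-7*w - 9) - 10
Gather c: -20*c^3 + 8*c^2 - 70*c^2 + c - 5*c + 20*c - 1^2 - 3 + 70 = -20*c^3 - 62*c^2 + 16*c + 66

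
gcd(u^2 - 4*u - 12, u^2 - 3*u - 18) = u - 6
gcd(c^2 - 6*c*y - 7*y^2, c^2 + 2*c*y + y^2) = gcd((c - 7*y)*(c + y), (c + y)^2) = c + y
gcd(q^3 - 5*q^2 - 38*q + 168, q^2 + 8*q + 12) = q + 6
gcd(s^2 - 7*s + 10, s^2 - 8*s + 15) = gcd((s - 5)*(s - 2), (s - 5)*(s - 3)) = s - 5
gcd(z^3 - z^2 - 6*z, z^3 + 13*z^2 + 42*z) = z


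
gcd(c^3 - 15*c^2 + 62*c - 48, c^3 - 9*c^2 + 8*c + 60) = c - 6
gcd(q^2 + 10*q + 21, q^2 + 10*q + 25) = 1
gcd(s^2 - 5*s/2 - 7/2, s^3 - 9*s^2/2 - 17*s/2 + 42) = s - 7/2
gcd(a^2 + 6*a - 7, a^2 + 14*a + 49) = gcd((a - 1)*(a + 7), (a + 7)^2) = a + 7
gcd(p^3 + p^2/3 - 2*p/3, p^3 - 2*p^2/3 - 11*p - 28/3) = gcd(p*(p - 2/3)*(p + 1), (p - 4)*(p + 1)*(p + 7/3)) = p + 1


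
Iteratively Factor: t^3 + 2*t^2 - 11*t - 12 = (t + 4)*(t^2 - 2*t - 3) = (t + 1)*(t + 4)*(t - 3)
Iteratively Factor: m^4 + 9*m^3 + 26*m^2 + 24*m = (m + 3)*(m^3 + 6*m^2 + 8*m) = (m + 2)*(m + 3)*(m^2 + 4*m) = m*(m + 2)*(m + 3)*(m + 4)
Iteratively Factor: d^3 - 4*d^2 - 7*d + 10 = (d + 2)*(d^2 - 6*d + 5) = (d - 5)*(d + 2)*(d - 1)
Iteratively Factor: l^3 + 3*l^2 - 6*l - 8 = (l + 1)*(l^2 + 2*l - 8) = (l - 2)*(l + 1)*(l + 4)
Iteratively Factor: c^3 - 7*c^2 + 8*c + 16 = (c + 1)*(c^2 - 8*c + 16) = (c - 4)*(c + 1)*(c - 4)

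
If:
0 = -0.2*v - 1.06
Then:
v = -5.30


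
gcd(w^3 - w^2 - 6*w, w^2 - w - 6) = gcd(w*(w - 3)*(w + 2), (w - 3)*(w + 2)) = w^2 - w - 6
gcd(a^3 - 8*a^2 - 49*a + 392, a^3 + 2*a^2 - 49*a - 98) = a^2 - 49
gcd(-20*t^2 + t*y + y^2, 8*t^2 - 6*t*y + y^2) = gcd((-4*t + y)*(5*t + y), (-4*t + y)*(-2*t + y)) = -4*t + y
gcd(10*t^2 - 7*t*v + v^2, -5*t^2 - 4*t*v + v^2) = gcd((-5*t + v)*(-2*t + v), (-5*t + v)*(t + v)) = 5*t - v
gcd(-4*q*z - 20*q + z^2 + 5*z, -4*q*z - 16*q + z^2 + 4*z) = -4*q + z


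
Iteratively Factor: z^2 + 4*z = (z)*(z + 4)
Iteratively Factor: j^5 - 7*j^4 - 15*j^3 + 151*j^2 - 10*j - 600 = (j - 5)*(j^4 - 2*j^3 - 25*j^2 + 26*j + 120) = (j - 5)*(j - 3)*(j^3 + j^2 - 22*j - 40) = (j - 5)^2*(j - 3)*(j^2 + 6*j + 8) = (j - 5)^2*(j - 3)*(j + 2)*(j + 4)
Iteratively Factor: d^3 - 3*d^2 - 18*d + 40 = (d - 5)*(d^2 + 2*d - 8) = (d - 5)*(d + 4)*(d - 2)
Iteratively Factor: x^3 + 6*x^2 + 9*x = (x + 3)*(x^2 + 3*x) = (x + 3)^2*(x)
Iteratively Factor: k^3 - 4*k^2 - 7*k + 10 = (k - 5)*(k^2 + k - 2) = (k - 5)*(k + 2)*(k - 1)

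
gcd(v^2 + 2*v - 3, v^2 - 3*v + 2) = v - 1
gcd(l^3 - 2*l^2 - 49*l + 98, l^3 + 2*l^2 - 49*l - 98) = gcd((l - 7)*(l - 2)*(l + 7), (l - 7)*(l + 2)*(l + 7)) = l^2 - 49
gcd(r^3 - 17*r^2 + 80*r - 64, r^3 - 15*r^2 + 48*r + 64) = r^2 - 16*r + 64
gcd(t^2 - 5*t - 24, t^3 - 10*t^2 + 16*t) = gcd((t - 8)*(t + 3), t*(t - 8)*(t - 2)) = t - 8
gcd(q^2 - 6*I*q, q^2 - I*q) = q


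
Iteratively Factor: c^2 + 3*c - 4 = (c - 1)*(c + 4)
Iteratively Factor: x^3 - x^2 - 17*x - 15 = (x + 1)*(x^2 - 2*x - 15) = (x - 5)*(x + 1)*(x + 3)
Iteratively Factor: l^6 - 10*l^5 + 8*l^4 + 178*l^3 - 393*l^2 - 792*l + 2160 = (l - 4)*(l^5 - 6*l^4 - 16*l^3 + 114*l^2 + 63*l - 540) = (l - 4)*(l + 3)*(l^4 - 9*l^3 + 11*l^2 + 81*l - 180) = (l - 5)*(l - 4)*(l + 3)*(l^3 - 4*l^2 - 9*l + 36) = (l - 5)*(l - 4)*(l - 3)*(l + 3)*(l^2 - l - 12) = (l - 5)*(l - 4)*(l - 3)*(l + 3)^2*(l - 4)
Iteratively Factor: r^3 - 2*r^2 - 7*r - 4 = (r - 4)*(r^2 + 2*r + 1) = (r - 4)*(r + 1)*(r + 1)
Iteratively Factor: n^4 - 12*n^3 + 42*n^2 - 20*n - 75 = (n - 5)*(n^3 - 7*n^2 + 7*n + 15) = (n - 5)*(n - 3)*(n^2 - 4*n - 5) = (n - 5)*(n - 3)*(n + 1)*(n - 5)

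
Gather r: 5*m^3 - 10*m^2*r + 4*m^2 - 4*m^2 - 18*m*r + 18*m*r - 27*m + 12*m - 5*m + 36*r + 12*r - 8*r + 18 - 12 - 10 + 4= 5*m^3 - 20*m + r*(40 - 10*m^2)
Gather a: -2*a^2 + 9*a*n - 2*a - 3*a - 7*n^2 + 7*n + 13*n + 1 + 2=-2*a^2 + a*(9*n - 5) - 7*n^2 + 20*n + 3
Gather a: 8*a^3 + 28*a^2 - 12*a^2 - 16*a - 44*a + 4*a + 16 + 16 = 8*a^3 + 16*a^2 - 56*a + 32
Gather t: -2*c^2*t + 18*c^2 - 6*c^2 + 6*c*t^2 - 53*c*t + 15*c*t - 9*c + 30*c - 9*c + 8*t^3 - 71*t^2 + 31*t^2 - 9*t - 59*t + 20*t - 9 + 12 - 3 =12*c^2 + 12*c + 8*t^3 + t^2*(6*c - 40) + t*(-2*c^2 - 38*c - 48)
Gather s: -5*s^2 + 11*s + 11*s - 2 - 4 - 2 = -5*s^2 + 22*s - 8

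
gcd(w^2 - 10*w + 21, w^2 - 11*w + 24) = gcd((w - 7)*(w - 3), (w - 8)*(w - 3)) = w - 3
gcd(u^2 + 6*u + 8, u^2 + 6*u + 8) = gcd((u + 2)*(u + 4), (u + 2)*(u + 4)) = u^2 + 6*u + 8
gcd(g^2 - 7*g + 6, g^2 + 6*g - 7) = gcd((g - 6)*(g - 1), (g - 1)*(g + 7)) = g - 1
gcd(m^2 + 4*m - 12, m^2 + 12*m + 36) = m + 6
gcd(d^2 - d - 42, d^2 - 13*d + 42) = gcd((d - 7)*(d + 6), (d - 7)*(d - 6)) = d - 7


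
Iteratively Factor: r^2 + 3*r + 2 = (r + 1)*(r + 2)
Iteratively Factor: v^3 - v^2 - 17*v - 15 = (v + 3)*(v^2 - 4*v - 5) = (v + 1)*(v + 3)*(v - 5)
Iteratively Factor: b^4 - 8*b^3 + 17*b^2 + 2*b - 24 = (b + 1)*(b^3 - 9*b^2 + 26*b - 24) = (b - 2)*(b + 1)*(b^2 - 7*b + 12) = (b - 4)*(b - 2)*(b + 1)*(b - 3)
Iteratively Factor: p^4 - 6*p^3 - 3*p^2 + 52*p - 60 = (p + 3)*(p^3 - 9*p^2 + 24*p - 20) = (p - 2)*(p + 3)*(p^2 - 7*p + 10) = (p - 2)^2*(p + 3)*(p - 5)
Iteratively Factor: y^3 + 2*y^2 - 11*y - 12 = (y + 4)*(y^2 - 2*y - 3) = (y - 3)*(y + 4)*(y + 1)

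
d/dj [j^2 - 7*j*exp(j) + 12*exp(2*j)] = -7*j*exp(j) + 2*j + 24*exp(2*j) - 7*exp(j)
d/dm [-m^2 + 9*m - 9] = 9 - 2*m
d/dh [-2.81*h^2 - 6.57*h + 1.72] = -5.62*h - 6.57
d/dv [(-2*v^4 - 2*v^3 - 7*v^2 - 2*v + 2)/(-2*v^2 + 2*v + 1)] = 2*(4*v^5 - 4*v^4 - 8*v^3 - 12*v^2 - 3*v - 3)/(4*v^4 - 8*v^3 + 4*v + 1)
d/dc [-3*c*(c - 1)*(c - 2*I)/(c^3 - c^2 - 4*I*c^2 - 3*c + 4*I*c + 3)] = 6*(I*c^2 + 3*c - 3*I)/(c^4 - 8*I*c^3 - 22*c^2 + 24*I*c + 9)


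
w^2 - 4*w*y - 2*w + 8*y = (w - 2)*(w - 4*y)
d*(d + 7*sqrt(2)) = d^2 + 7*sqrt(2)*d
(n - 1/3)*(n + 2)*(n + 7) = n^3 + 26*n^2/3 + 11*n - 14/3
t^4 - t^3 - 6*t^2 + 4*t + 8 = (t - 2)^2*(t + 1)*(t + 2)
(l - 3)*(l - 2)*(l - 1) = l^3 - 6*l^2 + 11*l - 6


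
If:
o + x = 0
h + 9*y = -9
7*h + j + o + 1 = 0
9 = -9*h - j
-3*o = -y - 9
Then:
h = -144/55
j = 801/55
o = 152/55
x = -152/55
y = -39/55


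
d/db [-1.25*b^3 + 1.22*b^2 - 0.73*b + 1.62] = -3.75*b^2 + 2.44*b - 0.73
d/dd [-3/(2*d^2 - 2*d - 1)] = 6*(2*d - 1)/(-2*d^2 + 2*d + 1)^2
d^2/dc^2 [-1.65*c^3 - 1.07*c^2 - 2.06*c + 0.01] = -9.9*c - 2.14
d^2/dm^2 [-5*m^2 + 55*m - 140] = -10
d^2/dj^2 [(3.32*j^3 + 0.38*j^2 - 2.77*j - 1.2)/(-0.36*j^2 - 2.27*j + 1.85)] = (7.105427357601e-15*j^4 - 37.29844*j^3 + 83.06868*j^2 - 51.22344*j + 34.62949)/(0.046656*j^6 + 0.882576*j^5 + 4.845852*j^4 + 2.626163*j^3 - 24.902295*j^2 + 23.307225*j - 6.331625)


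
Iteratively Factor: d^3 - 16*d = (d)*(d^2 - 16) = d*(d - 4)*(d + 4)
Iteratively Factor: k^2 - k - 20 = (k + 4)*(k - 5)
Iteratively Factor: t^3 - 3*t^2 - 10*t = (t + 2)*(t^2 - 5*t) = (t - 5)*(t + 2)*(t)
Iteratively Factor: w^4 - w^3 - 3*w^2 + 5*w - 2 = (w - 1)*(w^3 - 3*w + 2) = (w - 1)^2*(w^2 + w - 2) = (w - 1)^2*(w + 2)*(w - 1)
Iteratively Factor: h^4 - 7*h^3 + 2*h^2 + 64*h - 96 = (h - 4)*(h^3 - 3*h^2 - 10*h + 24) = (h - 4)*(h + 3)*(h^2 - 6*h + 8) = (h - 4)^2*(h + 3)*(h - 2)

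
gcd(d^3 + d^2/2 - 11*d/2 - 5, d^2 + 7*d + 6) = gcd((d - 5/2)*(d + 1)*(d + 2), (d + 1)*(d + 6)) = d + 1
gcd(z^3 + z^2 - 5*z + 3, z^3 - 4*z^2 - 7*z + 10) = z - 1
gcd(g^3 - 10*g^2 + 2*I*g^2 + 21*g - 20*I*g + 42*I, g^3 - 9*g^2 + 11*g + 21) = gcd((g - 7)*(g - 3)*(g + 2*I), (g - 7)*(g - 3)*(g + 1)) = g^2 - 10*g + 21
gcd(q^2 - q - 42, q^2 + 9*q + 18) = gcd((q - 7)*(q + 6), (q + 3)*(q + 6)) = q + 6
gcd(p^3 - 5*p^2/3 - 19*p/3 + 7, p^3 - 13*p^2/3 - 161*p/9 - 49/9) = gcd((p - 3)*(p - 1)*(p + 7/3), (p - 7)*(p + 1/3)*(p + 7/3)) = p + 7/3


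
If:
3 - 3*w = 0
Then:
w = 1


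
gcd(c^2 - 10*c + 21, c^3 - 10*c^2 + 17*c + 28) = c - 7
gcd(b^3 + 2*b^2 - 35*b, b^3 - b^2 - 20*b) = b^2 - 5*b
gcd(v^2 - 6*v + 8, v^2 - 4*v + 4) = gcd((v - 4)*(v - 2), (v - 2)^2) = v - 2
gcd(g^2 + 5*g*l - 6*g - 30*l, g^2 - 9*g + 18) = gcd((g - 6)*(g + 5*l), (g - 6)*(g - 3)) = g - 6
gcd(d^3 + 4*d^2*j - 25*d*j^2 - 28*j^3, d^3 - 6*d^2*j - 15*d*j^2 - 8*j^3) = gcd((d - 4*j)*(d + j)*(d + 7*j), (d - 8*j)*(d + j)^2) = d + j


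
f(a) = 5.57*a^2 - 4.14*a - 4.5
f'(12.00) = 129.54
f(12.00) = 747.90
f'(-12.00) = -137.82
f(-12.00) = 847.26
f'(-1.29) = -18.51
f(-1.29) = 10.11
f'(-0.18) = -6.15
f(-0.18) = -3.57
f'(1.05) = 7.56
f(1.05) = -2.71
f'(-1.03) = -15.61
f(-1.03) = 5.67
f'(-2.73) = -34.55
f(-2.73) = 48.31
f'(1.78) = 15.69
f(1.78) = 5.78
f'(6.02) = 62.92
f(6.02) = 172.44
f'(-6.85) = -80.45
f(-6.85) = 285.22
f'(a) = 11.14*a - 4.14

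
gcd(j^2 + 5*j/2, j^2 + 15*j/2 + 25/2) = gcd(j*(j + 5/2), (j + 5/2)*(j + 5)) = j + 5/2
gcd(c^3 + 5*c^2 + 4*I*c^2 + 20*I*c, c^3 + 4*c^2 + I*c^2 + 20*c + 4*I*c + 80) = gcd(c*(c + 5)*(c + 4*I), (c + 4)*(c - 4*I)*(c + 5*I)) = 1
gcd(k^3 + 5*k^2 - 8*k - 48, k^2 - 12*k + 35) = 1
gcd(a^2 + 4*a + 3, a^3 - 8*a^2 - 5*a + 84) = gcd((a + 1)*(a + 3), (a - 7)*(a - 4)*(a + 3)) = a + 3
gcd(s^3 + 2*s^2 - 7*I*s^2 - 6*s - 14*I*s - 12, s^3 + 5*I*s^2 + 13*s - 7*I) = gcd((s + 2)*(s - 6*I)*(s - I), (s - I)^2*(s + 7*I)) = s - I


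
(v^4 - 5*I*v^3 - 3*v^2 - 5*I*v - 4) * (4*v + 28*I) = 4*v^5 + 8*I*v^4 + 128*v^3 - 104*I*v^2 + 124*v - 112*I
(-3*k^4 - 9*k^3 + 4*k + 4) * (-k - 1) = 3*k^5 + 12*k^4 + 9*k^3 - 4*k^2 - 8*k - 4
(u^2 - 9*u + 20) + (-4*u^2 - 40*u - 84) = -3*u^2 - 49*u - 64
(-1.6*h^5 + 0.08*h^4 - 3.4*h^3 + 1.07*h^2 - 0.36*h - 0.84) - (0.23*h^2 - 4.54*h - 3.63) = -1.6*h^5 + 0.08*h^4 - 3.4*h^3 + 0.84*h^2 + 4.18*h + 2.79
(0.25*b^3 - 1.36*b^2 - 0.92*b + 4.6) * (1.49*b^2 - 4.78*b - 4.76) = 0.3725*b^5 - 3.2214*b^4 + 3.94*b^3 + 17.7252*b^2 - 17.6088*b - 21.896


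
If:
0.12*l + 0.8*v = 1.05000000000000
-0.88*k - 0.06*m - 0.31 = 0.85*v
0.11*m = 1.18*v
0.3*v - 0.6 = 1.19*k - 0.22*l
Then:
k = 3.12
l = 22.38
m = -21.93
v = -2.04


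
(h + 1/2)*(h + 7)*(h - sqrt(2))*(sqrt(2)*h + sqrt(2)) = sqrt(2)*h^4 - 2*h^3 + 17*sqrt(2)*h^3/2 - 17*h^2 + 11*sqrt(2)*h^2 - 22*h + 7*sqrt(2)*h/2 - 7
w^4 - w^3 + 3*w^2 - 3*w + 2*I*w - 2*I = (w - 2*I)*(w + I)*(-I*w + 1)*(I*w - I)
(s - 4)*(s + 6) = s^2 + 2*s - 24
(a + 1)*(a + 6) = a^2 + 7*a + 6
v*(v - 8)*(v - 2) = v^3 - 10*v^2 + 16*v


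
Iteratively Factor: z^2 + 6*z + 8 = (z + 4)*(z + 2)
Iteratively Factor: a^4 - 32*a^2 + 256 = (a + 4)*(a^3 - 4*a^2 - 16*a + 64) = (a - 4)*(a + 4)*(a^2 - 16) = (a - 4)^2*(a + 4)*(a + 4)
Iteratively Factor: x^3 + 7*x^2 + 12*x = (x)*(x^2 + 7*x + 12) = x*(x + 4)*(x + 3)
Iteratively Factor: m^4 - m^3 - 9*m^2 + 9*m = (m - 1)*(m^3 - 9*m) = (m - 3)*(m - 1)*(m^2 + 3*m) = (m - 3)*(m - 1)*(m + 3)*(m)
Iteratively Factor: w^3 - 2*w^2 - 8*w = (w + 2)*(w^2 - 4*w) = (w - 4)*(w + 2)*(w)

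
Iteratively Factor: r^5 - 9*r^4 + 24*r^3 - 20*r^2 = (r - 2)*(r^4 - 7*r^3 + 10*r^2) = (r - 2)^2*(r^3 - 5*r^2) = r*(r - 2)^2*(r^2 - 5*r) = r*(r - 5)*(r - 2)^2*(r)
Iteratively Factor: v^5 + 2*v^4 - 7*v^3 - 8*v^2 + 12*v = (v - 2)*(v^4 + 4*v^3 + v^2 - 6*v) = (v - 2)*(v + 2)*(v^3 + 2*v^2 - 3*v) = (v - 2)*(v + 2)*(v + 3)*(v^2 - v) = (v - 2)*(v - 1)*(v + 2)*(v + 3)*(v)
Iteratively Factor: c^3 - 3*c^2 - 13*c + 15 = (c + 3)*(c^2 - 6*c + 5) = (c - 5)*(c + 3)*(c - 1)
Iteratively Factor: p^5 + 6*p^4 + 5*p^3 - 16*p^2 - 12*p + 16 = (p + 2)*(p^4 + 4*p^3 - 3*p^2 - 10*p + 8) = (p + 2)^2*(p^3 + 2*p^2 - 7*p + 4) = (p - 1)*(p + 2)^2*(p^2 + 3*p - 4) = (p - 1)*(p + 2)^2*(p + 4)*(p - 1)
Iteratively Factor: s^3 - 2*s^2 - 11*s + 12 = (s + 3)*(s^2 - 5*s + 4) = (s - 1)*(s + 3)*(s - 4)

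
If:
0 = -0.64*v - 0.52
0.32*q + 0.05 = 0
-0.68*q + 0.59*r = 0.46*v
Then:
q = -0.16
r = -0.81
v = -0.81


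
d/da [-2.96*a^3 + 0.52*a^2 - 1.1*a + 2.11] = -8.88*a^2 + 1.04*a - 1.1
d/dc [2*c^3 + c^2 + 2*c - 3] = 6*c^2 + 2*c + 2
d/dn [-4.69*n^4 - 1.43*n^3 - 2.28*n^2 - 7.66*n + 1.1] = -18.76*n^3 - 4.29*n^2 - 4.56*n - 7.66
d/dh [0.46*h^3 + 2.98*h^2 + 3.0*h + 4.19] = 1.38*h^2 + 5.96*h + 3.0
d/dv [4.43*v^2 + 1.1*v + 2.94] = 8.86*v + 1.1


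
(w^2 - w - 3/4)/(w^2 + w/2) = (w - 3/2)/w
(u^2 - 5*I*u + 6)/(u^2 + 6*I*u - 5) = (u - 6*I)/(u + 5*I)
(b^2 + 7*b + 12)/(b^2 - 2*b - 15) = (b + 4)/(b - 5)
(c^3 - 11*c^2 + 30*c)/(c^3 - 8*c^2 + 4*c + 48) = c*(c - 5)/(c^2 - 2*c - 8)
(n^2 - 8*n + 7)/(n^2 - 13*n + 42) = (n - 1)/(n - 6)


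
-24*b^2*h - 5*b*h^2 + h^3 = h*(-8*b + h)*(3*b + h)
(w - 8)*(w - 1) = w^2 - 9*w + 8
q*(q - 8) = q^2 - 8*q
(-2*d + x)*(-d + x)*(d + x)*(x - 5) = 2*d^3*x - 10*d^3 - d^2*x^2 + 5*d^2*x - 2*d*x^3 + 10*d*x^2 + x^4 - 5*x^3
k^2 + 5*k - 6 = (k - 1)*(k + 6)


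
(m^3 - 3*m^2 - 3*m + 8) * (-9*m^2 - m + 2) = -9*m^5 + 26*m^4 + 32*m^3 - 75*m^2 - 14*m + 16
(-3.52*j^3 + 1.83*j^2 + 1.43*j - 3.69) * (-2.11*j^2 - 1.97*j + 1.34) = 7.4272*j^5 + 3.0731*j^4 - 11.3392*j^3 + 7.421*j^2 + 9.1855*j - 4.9446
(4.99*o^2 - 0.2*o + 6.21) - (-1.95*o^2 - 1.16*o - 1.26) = 6.94*o^2 + 0.96*o + 7.47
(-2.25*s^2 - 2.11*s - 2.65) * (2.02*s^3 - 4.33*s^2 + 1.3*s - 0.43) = -4.545*s^5 + 5.4803*s^4 + 0.8583*s^3 + 9.699*s^2 - 2.5377*s + 1.1395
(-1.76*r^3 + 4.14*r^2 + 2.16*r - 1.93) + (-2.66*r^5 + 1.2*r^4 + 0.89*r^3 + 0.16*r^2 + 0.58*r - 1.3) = -2.66*r^5 + 1.2*r^4 - 0.87*r^3 + 4.3*r^2 + 2.74*r - 3.23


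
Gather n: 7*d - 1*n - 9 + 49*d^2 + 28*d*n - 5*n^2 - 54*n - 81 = 49*d^2 + 7*d - 5*n^2 + n*(28*d - 55) - 90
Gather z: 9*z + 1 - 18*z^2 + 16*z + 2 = -18*z^2 + 25*z + 3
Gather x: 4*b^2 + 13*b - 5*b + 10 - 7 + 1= 4*b^2 + 8*b + 4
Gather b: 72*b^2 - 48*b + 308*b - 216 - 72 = 72*b^2 + 260*b - 288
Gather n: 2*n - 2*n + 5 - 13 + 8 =0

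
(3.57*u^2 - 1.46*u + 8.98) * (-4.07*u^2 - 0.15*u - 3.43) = -14.5299*u^4 + 5.4067*u^3 - 48.5747*u^2 + 3.6608*u - 30.8014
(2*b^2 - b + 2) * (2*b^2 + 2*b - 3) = 4*b^4 + 2*b^3 - 4*b^2 + 7*b - 6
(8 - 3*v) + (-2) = 6 - 3*v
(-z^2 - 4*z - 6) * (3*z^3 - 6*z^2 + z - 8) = -3*z^5 - 6*z^4 + 5*z^3 + 40*z^2 + 26*z + 48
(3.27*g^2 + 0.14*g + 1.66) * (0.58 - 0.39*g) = -1.2753*g^3 + 1.842*g^2 - 0.5662*g + 0.9628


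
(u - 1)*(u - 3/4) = u^2 - 7*u/4 + 3/4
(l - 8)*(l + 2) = l^2 - 6*l - 16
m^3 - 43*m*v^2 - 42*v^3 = (m - 7*v)*(m + v)*(m + 6*v)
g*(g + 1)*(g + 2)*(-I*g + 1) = -I*g^4 + g^3 - 3*I*g^3 + 3*g^2 - 2*I*g^2 + 2*g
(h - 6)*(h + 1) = h^2 - 5*h - 6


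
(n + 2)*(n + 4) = n^2 + 6*n + 8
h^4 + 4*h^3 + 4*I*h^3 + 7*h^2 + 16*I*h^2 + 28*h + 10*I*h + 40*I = (h + 4)*(h - 2*I)*(h + I)*(h + 5*I)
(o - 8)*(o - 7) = o^2 - 15*o + 56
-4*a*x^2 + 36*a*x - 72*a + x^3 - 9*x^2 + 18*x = (-4*a + x)*(x - 6)*(x - 3)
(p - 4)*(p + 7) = p^2 + 3*p - 28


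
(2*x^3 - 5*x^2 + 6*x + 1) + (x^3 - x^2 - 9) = 3*x^3 - 6*x^2 + 6*x - 8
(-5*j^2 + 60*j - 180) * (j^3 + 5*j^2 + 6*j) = -5*j^5 + 35*j^4 + 90*j^3 - 540*j^2 - 1080*j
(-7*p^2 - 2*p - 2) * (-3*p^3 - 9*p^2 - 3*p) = 21*p^5 + 69*p^4 + 45*p^3 + 24*p^2 + 6*p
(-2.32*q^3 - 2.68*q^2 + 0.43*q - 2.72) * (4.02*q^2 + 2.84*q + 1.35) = -9.3264*q^5 - 17.3624*q^4 - 9.0146*q^3 - 13.3312*q^2 - 7.1443*q - 3.672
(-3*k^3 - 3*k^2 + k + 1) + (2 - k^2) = -3*k^3 - 4*k^2 + k + 3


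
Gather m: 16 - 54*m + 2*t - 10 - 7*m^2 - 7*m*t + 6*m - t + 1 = -7*m^2 + m*(-7*t - 48) + t + 7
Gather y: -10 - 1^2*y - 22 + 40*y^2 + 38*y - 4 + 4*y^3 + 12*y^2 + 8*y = 4*y^3 + 52*y^2 + 45*y - 36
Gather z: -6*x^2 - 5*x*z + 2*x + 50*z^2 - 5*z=-6*x^2 + 2*x + 50*z^2 + z*(-5*x - 5)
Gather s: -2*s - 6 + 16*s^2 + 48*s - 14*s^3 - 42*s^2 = -14*s^3 - 26*s^2 + 46*s - 6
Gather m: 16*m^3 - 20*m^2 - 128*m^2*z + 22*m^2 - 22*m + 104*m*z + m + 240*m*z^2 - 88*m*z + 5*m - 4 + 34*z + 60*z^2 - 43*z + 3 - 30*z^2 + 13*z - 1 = 16*m^3 + m^2*(2 - 128*z) + m*(240*z^2 + 16*z - 16) + 30*z^2 + 4*z - 2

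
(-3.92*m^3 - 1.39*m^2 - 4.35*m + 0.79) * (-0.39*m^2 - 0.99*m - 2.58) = 1.5288*m^5 + 4.4229*m^4 + 13.1862*m^3 + 7.5846*m^2 + 10.4409*m - 2.0382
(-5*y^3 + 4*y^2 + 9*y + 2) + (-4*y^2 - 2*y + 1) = -5*y^3 + 7*y + 3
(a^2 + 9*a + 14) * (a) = a^3 + 9*a^2 + 14*a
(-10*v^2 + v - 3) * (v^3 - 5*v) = -10*v^5 + v^4 + 47*v^3 - 5*v^2 + 15*v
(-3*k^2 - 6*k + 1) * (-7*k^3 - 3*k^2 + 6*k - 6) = 21*k^5 + 51*k^4 - 7*k^3 - 21*k^2 + 42*k - 6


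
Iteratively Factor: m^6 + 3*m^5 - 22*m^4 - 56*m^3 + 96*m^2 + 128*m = (m)*(m^5 + 3*m^4 - 22*m^3 - 56*m^2 + 96*m + 128) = m*(m + 4)*(m^4 - m^3 - 18*m^2 + 16*m + 32) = m*(m - 4)*(m + 4)*(m^3 + 3*m^2 - 6*m - 8) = m*(m - 4)*(m + 1)*(m + 4)*(m^2 + 2*m - 8) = m*(m - 4)*(m + 1)*(m + 4)^2*(m - 2)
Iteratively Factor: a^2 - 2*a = (a)*(a - 2)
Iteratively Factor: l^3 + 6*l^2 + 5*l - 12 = (l + 4)*(l^2 + 2*l - 3) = (l + 3)*(l + 4)*(l - 1)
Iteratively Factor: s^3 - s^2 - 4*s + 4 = (s - 2)*(s^2 + s - 2) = (s - 2)*(s - 1)*(s + 2)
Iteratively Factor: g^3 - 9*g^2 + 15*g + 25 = (g - 5)*(g^2 - 4*g - 5) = (g - 5)*(g + 1)*(g - 5)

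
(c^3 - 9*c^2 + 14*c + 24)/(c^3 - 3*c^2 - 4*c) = (c - 6)/c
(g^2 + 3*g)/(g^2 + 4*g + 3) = g/(g + 1)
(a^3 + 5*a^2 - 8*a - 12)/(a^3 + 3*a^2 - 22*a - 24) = (a - 2)/(a - 4)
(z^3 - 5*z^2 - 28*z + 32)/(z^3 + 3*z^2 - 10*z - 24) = (z^2 - 9*z + 8)/(z^2 - z - 6)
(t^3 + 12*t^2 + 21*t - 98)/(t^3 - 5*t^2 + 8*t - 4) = (t^2 + 14*t + 49)/(t^2 - 3*t + 2)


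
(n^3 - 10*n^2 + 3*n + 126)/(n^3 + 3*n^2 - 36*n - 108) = (n - 7)/(n + 6)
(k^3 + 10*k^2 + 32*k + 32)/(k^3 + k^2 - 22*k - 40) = (k + 4)/(k - 5)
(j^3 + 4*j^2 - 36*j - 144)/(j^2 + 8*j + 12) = (j^2 - 2*j - 24)/(j + 2)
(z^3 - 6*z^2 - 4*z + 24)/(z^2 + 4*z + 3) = (z^3 - 6*z^2 - 4*z + 24)/(z^2 + 4*z + 3)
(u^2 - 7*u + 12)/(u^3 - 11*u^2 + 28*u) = (u - 3)/(u*(u - 7))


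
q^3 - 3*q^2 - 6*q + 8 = (q - 4)*(q - 1)*(q + 2)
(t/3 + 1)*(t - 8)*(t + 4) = t^3/3 - t^2/3 - 44*t/3 - 32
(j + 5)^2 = j^2 + 10*j + 25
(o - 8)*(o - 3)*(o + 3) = o^3 - 8*o^2 - 9*o + 72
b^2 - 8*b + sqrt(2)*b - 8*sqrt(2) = (b - 8)*(b + sqrt(2))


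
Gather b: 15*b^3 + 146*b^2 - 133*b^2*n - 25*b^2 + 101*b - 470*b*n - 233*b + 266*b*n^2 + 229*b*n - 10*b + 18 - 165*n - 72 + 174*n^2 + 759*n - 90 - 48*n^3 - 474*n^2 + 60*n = 15*b^3 + b^2*(121 - 133*n) + b*(266*n^2 - 241*n - 142) - 48*n^3 - 300*n^2 + 654*n - 144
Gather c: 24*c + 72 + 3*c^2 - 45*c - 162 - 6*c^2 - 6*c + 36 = -3*c^2 - 27*c - 54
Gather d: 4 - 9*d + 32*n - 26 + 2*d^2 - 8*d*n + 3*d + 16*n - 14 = 2*d^2 + d*(-8*n - 6) + 48*n - 36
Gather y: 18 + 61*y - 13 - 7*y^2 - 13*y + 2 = -7*y^2 + 48*y + 7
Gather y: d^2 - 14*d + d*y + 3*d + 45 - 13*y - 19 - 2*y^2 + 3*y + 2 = d^2 - 11*d - 2*y^2 + y*(d - 10) + 28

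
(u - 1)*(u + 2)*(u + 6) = u^3 + 7*u^2 + 4*u - 12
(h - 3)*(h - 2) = h^2 - 5*h + 6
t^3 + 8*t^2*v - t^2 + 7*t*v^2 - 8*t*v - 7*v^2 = (t - 1)*(t + v)*(t + 7*v)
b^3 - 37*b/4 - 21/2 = (b - 7/2)*(b + 3/2)*(b + 2)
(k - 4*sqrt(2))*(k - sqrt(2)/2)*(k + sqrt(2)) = k^3 - 7*sqrt(2)*k^2/2 - 5*k + 4*sqrt(2)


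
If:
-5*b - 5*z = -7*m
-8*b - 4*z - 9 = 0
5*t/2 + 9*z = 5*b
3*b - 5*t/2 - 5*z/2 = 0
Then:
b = -39/40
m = -51/56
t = -87/100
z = -3/10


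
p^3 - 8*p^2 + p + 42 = (p - 7)*(p - 3)*(p + 2)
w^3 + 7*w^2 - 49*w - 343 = (w - 7)*(w + 7)^2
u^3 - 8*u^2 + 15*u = u*(u - 5)*(u - 3)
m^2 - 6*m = m*(m - 6)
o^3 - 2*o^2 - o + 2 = (o - 2)*(o - 1)*(o + 1)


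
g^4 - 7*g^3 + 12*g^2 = g^2*(g - 4)*(g - 3)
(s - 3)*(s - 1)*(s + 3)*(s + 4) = s^4 + 3*s^3 - 13*s^2 - 27*s + 36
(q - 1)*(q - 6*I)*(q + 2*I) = q^3 - q^2 - 4*I*q^2 + 12*q + 4*I*q - 12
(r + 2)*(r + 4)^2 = r^3 + 10*r^2 + 32*r + 32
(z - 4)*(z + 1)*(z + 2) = z^3 - z^2 - 10*z - 8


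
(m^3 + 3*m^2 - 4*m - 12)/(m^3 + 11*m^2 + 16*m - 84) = (m^2 + 5*m + 6)/(m^2 + 13*m + 42)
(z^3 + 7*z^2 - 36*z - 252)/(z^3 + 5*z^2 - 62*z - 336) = (z - 6)/(z - 8)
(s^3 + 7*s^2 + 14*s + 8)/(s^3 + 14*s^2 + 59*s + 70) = (s^2 + 5*s + 4)/(s^2 + 12*s + 35)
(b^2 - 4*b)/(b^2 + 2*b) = (b - 4)/(b + 2)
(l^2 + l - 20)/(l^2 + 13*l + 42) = (l^2 + l - 20)/(l^2 + 13*l + 42)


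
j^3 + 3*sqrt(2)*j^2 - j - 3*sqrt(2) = (j - 1)*(j + 1)*(j + 3*sqrt(2))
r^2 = r^2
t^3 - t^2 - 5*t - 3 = (t - 3)*(t + 1)^2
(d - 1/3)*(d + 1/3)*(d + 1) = d^3 + d^2 - d/9 - 1/9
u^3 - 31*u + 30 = (u - 5)*(u - 1)*(u + 6)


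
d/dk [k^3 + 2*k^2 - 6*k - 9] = 3*k^2 + 4*k - 6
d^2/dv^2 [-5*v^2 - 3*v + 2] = -10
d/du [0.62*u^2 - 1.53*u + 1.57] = 1.24*u - 1.53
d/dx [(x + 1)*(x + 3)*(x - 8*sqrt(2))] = 3*x^2 - 16*sqrt(2)*x + 8*x - 32*sqrt(2) + 3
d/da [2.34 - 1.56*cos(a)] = 1.56*sin(a)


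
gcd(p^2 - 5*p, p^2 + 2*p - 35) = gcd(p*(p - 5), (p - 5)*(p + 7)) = p - 5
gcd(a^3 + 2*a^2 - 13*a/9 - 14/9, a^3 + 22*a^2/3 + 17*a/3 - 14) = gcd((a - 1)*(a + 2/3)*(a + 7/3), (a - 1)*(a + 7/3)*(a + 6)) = a^2 + 4*a/3 - 7/3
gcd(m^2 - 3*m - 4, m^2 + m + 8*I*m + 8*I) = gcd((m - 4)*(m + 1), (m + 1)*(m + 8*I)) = m + 1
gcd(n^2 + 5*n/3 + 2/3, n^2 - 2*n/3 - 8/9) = n + 2/3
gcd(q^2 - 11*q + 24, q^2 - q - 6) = q - 3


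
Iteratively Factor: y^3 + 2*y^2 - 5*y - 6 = (y + 3)*(y^2 - y - 2) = (y - 2)*(y + 3)*(y + 1)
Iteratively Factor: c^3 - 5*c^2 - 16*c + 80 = (c + 4)*(c^2 - 9*c + 20) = (c - 4)*(c + 4)*(c - 5)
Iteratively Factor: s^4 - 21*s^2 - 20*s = (s - 5)*(s^3 + 5*s^2 + 4*s) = (s - 5)*(s + 4)*(s^2 + s) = (s - 5)*(s + 1)*(s + 4)*(s)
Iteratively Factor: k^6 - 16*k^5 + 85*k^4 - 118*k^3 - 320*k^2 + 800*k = (k - 5)*(k^5 - 11*k^4 + 30*k^3 + 32*k^2 - 160*k) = k*(k - 5)*(k^4 - 11*k^3 + 30*k^2 + 32*k - 160) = k*(k - 5)*(k - 4)*(k^3 - 7*k^2 + 2*k + 40) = k*(k - 5)^2*(k - 4)*(k^2 - 2*k - 8) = k*(k - 5)^2*(k - 4)^2*(k + 2)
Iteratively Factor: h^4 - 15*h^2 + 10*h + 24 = (h - 2)*(h^3 + 2*h^2 - 11*h - 12) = (h - 3)*(h - 2)*(h^2 + 5*h + 4) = (h - 3)*(h - 2)*(h + 4)*(h + 1)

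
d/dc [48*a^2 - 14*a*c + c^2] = -14*a + 2*c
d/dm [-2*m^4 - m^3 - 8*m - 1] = -8*m^3 - 3*m^2 - 8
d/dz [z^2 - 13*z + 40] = 2*z - 13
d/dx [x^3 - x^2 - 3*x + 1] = 3*x^2 - 2*x - 3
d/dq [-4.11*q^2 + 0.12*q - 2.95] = 0.12 - 8.22*q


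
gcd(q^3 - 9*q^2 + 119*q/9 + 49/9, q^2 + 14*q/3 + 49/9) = 1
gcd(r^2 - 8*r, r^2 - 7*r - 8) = r - 8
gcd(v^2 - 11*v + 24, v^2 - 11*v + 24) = v^2 - 11*v + 24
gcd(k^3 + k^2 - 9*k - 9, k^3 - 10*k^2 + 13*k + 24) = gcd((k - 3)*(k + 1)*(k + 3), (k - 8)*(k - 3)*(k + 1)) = k^2 - 2*k - 3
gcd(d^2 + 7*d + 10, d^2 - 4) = d + 2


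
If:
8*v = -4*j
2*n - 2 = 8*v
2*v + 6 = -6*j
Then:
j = -6/5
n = 17/5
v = 3/5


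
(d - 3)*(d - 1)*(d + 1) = d^3 - 3*d^2 - d + 3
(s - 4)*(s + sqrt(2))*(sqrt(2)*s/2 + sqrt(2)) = sqrt(2)*s^3/2 - sqrt(2)*s^2 + s^2 - 4*sqrt(2)*s - 2*s - 8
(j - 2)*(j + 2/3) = j^2 - 4*j/3 - 4/3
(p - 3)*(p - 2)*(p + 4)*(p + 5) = p^4 + 4*p^3 - 19*p^2 - 46*p + 120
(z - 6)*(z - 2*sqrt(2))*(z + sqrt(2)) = z^3 - 6*z^2 - sqrt(2)*z^2 - 4*z + 6*sqrt(2)*z + 24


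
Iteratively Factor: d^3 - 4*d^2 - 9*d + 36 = (d - 3)*(d^2 - d - 12) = (d - 4)*(d - 3)*(d + 3)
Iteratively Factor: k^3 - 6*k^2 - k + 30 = (k + 2)*(k^2 - 8*k + 15) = (k - 3)*(k + 2)*(k - 5)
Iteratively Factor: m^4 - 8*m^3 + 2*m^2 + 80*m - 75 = (m + 3)*(m^3 - 11*m^2 + 35*m - 25) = (m - 5)*(m + 3)*(m^2 - 6*m + 5) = (m - 5)*(m - 1)*(m + 3)*(m - 5)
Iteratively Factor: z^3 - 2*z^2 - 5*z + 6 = (z + 2)*(z^2 - 4*z + 3) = (z - 3)*(z + 2)*(z - 1)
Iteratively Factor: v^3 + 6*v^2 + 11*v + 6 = (v + 3)*(v^2 + 3*v + 2) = (v + 2)*(v + 3)*(v + 1)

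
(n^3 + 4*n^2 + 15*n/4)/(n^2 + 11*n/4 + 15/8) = 2*n*(2*n + 5)/(4*n + 5)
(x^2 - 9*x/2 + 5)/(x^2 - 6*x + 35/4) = 2*(x - 2)/(2*x - 7)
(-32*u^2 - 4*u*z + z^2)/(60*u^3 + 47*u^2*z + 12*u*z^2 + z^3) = (-8*u + z)/(15*u^2 + 8*u*z + z^2)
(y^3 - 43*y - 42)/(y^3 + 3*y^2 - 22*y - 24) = (y - 7)/(y - 4)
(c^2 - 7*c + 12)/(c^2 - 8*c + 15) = (c - 4)/(c - 5)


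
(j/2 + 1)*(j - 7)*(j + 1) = j^3/2 - 2*j^2 - 19*j/2 - 7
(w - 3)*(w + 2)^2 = w^3 + w^2 - 8*w - 12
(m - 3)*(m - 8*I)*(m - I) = m^3 - 3*m^2 - 9*I*m^2 - 8*m + 27*I*m + 24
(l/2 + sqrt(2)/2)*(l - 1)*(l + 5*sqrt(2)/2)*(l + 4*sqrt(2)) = l^4/2 - l^3/2 + 15*sqrt(2)*l^3/4 - 15*sqrt(2)*l^2/4 + 33*l^2/2 - 33*l/2 + 10*sqrt(2)*l - 10*sqrt(2)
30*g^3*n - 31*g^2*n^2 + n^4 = n*(-5*g + n)*(-g + n)*(6*g + n)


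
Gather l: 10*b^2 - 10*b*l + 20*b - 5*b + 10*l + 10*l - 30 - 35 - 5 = 10*b^2 + 15*b + l*(20 - 10*b) - 70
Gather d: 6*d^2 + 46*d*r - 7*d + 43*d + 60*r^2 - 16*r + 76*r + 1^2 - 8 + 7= 6*d^2 + d*(46*r + 36) + 60*r^2 + 60*r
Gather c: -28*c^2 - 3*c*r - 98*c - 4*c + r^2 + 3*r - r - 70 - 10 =-28*c^2 + c*(-3*r - 102) + r^2 + 2*r - 80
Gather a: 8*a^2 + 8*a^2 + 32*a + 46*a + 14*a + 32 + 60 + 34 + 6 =16*a^2 + 92*a + 132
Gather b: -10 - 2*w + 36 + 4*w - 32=2*w - 6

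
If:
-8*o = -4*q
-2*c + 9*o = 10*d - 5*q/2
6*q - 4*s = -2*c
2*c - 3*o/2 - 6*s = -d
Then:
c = 362*s/109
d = -106*s/109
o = -24*s/109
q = -48*s/109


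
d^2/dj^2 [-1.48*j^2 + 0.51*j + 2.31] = -2.96000000000000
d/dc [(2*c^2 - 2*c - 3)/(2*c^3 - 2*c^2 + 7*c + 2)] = (-4*c^4 + 8*c^3 + 28*c^2 - 4*c + 17)/(4*c^6 - 8*c^5 + 32*c^4 - 20*c^3 + 41*c^2 + 28*c + 4)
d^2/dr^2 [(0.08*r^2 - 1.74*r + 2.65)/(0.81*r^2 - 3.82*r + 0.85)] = (-1.788156*r^3 + 10.10151*r^2 - 42.00984*r + 62.50671)/(0.531441*r^6 - 7.518906*r^5 + 37.132587*r^4 - 71.523388*r^3 + 38.966295*r^2 - 8.27985*r + 0.614125)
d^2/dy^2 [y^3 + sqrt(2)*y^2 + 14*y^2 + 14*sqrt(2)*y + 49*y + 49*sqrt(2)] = 6*y + 2*sqrt(2) + 28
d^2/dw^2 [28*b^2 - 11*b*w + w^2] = 2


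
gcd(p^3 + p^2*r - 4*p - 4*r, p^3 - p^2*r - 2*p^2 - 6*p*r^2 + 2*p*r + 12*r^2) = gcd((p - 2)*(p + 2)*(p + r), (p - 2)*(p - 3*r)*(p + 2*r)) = p - 2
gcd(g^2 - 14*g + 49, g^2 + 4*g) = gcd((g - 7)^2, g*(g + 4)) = 1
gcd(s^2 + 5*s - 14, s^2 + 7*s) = s + 7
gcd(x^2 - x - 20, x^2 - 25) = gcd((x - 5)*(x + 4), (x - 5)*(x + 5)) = x - 5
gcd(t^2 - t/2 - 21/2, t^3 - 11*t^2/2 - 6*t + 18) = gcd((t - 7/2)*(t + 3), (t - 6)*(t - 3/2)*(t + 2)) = 1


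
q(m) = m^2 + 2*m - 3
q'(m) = 2*m + 2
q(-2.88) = -0.47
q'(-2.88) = -3.76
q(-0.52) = -3.77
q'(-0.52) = 0.96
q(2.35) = 7.22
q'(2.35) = 6.70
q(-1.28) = -3.92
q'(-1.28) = -0.56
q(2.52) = 8.39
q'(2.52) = 7.04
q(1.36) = 1.57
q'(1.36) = 4.72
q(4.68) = 28.26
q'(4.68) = 11.36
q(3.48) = 16.07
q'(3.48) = 8.96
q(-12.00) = 117.00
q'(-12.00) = -22.00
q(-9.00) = 60.00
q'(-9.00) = -16.00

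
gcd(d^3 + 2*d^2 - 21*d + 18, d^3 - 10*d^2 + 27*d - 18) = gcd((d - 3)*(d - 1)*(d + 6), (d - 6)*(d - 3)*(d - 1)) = d^2 - 4*d + 3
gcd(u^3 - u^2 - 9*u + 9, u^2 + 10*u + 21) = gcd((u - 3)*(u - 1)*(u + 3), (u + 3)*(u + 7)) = u + 3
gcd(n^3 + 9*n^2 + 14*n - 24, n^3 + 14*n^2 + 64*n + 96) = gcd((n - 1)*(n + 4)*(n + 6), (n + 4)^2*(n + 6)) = n^2 + 10*n + 24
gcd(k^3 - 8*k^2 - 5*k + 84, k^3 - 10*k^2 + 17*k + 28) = k^2 - 11*k + 28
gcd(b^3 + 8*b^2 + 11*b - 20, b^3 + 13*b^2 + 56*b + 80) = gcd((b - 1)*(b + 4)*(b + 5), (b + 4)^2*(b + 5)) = b^2 + 9*b + 20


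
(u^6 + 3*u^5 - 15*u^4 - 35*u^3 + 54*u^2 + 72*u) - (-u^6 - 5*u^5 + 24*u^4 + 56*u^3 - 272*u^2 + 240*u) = 2*u^6 + 8*u^5 - 39*u^4 - 91*u^3 + 326*u^2 - 168*u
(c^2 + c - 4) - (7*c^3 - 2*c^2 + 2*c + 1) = -7*c^3 + 3*c^2 - c - 5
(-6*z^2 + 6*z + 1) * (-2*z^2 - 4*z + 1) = 12*z^4 + 12*z^3 - 32*z^2 + 2*z + 1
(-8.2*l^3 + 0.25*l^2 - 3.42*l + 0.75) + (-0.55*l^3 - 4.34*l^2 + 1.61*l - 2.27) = -8.75*l^3 - 4.09*l^2 - 1.81*l - 1.52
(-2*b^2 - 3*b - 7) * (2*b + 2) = -4*b^3 - 10*b^2 - 20*b - 14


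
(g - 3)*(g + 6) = g^2 + 3*g - 18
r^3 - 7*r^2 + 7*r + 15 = (r - 5)*(r - 3)*(r + 1)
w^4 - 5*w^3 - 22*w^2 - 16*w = w*(w - 8)*(w + 1)*(w + 2)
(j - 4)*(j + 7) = j^2 + 3*j - 28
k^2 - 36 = (k - 6)*(k + 6)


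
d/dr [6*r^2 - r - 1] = 12*r - 1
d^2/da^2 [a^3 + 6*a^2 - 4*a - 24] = 6*a + 12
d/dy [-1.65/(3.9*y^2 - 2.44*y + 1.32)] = (12.87*y - 4.026)/(3.9*y^2 - 2.44*y + 1.32)^2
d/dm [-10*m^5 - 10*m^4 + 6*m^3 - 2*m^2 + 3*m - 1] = -50*m^4 - 40*m^3 + 18*m^2 - 4*m + 3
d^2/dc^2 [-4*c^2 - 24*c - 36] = -8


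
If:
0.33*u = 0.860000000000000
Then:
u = 2.61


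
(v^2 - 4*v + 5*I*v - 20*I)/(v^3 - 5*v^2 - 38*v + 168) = (v + 5*I)/(v^2 - v - 42)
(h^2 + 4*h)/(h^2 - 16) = h/(h - 4)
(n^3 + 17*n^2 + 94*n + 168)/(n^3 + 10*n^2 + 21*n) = (n^2 + 10*n + 24)/(n*(n + 3))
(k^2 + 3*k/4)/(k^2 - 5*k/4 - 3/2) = k/(k - 2)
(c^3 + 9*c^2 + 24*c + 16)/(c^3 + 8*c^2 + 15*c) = (c^3 + 9*c^2 + 24*c + 16)/(c*(c^2 + 8*c + 15))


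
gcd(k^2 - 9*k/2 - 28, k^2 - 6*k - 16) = k - 8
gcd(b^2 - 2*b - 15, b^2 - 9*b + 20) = b - 5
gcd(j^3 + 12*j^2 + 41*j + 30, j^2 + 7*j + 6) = j^2 + 7*j + 6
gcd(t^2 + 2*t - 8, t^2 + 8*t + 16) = t + 4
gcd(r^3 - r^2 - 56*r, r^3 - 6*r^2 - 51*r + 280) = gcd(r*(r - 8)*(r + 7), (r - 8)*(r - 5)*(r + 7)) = r^2 - r - 56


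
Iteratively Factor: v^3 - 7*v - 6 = (v + 2)*(v^2 - 2*v - 3) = (v - 3)*(v + 2)*(v + 1)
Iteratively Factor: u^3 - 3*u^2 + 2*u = (u - 2)*(u^2 - u) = (u - 2)*(u - 1)*(u)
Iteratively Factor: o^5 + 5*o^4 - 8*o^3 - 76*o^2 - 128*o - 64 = (o - 4)*(o^4 + 9*o^3 + 28*o^2 + 36*o + 16) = (o - 4)*(o + 4)*(o^3 + 5*o^2 + 8*o + 4) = (o - 4)*(o + 2)*(o + 4)*(o^2 + 3*o + 2) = (o - 4)*(o + 1)*(o + 2)*(o + 4)*(o + 2)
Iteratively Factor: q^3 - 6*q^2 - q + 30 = (q - 3)*(q^2 - 3*q - 10) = (q - 5)*(q - 3)*(q + 2)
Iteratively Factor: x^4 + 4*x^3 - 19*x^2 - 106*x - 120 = (x + 4)*(x^3 - 19*x - 30) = (x + 2)*(x + 4)*(x^2 - 2*x - 15) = (x - 5)*(x + 2)*(x + 4)*(x + 3)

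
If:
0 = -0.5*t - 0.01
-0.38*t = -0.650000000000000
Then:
No Solution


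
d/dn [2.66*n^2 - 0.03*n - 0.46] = 5.32*n - 0.03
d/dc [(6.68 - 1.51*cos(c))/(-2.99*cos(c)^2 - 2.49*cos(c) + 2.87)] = (4.5149*cos(c)^2 - 39.9464*cos(c) - 12.2995)*sin(c)/(8.9401*cos(c)^4 + 14.8902*cos(c)^3 - 10.9625*cos(c)^2 - 14.2926*cos(c) + 8.2369)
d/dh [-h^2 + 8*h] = 8 - 2*h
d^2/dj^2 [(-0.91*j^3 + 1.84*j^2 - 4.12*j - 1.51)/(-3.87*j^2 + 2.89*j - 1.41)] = (87.52106*j^3 + 173.683728*j^2 - 225.364356*j + 35.005076)/(57.960603*j^6 - 129.849723*j^5 + 160.320168*j^4 - 118.756747*j^3 + 58.411224*j^2 - 17.236827*j + 2.803221)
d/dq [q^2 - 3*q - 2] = 2*q - 3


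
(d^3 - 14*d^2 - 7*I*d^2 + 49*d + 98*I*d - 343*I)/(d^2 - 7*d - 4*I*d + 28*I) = (d^2 - 7*d*(1 + I) + 49*I)/(d - 4*I)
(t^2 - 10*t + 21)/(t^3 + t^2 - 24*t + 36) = (t - 7)/(t^2 + 4*t - 12)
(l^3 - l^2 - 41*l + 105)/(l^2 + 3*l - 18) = (l^2 + 2*l - 35)/(l + 6)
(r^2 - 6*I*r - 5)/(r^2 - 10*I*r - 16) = (-r^2 + 6*I*r + 5)/(-r^2 + 10*I*r + 16)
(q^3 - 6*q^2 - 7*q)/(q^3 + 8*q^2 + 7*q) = (q - 7)/(q + 7)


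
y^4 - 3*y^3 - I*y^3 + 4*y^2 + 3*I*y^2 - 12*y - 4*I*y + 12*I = (y - 3)*(y - 2*I)*(y - I)*(y + 2*I)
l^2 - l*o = l*(l - o)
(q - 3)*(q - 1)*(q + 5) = q^3 + q^2 - 17*q + 15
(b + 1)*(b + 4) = b^2 + 5*b + 4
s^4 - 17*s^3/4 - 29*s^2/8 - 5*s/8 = s*(s - 5)*(s + 1/4)*(s + 1/2)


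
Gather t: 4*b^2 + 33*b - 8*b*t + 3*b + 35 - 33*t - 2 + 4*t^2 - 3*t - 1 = 4*b^2 + 36*b + 4*t^2 + t*(-8*b - 36) + 32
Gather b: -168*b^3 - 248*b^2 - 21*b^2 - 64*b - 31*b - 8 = -168*b^3 - 269*b^2 - 95*b - 8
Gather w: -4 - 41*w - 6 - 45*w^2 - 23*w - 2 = -45*w^2 - 64*w - 12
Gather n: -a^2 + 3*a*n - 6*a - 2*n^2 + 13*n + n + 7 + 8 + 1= -a^2 - 6*a - 2*n^2 + n*(3*a + 14) + 16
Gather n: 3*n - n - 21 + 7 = 2*n - 14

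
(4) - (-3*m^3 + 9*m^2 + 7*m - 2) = 3*m^3 - 9*m^2 - 7*m + 6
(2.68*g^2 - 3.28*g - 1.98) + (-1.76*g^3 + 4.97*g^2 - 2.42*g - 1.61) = -1.76*g^3 + 7.65*g^2 - 5.7*g - 3.59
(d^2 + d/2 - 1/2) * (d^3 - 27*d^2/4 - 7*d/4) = d^5 - 25*d^4/4 - 45*d^3/8 + 5*d^2/2 + 7*d/8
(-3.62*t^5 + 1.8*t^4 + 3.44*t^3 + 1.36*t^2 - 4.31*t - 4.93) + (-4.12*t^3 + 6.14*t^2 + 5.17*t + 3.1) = -3.62*t^5 + 1.8*t^4 - 0.68*t^3 + 7.5*t^2 + 0.86*t - 1.83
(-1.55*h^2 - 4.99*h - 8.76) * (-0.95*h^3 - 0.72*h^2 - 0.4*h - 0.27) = 1.4725*h^5 + 5.8565*h^4 + 12.5348*h^3 + 8.7217*h^2 + 4.8513*h + 2.3652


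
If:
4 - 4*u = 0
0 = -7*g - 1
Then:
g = -1/7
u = 1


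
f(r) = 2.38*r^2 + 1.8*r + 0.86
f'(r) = 4.76*r + 1.8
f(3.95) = 45.10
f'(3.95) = 20.60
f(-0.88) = 1.12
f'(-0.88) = -2.39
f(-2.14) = 7.91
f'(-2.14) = -8.39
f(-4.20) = 35.28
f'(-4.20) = -18.19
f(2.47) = 19.83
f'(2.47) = 13.56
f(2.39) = 18.76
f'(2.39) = 13.18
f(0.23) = 1.40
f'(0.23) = 2.89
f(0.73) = 3.44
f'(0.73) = 5.27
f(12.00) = 365.18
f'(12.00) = 58.92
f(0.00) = 0.86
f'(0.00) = 1.80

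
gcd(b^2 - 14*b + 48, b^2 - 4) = 1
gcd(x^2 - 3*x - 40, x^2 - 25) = x + 5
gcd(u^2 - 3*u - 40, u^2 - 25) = u + 5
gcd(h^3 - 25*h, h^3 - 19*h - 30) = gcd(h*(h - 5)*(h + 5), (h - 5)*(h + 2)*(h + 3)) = h - 5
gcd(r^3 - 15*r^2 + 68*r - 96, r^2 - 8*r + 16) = r - 4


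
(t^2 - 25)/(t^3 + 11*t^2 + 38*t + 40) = (t - 5)/(t^2 + 6*t + 8)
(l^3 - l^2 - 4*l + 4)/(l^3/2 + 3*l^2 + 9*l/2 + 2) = 2*(l^3 - l^2 - 4*l + 4)/(l^3 + 6*l^2 + 9*l + 4)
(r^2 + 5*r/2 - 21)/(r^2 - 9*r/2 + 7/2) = (r + 6)/(r - 1)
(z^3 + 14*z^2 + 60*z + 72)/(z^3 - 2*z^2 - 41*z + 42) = (z^2 + 8*z + 12)/(z^2 - 8*z + 7)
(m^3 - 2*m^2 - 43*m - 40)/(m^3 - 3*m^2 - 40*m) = (m + 1)/m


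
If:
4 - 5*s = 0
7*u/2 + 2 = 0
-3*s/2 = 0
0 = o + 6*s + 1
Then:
No Solution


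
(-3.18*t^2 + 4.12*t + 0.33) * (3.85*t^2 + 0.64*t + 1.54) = -12.243*t^4 + 13.8268*t^3 - 0.9899*t^2 + 6.556*t + 0.5082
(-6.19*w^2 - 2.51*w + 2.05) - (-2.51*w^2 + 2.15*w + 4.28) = -3.68*w^2 - 4.66*w - 2.23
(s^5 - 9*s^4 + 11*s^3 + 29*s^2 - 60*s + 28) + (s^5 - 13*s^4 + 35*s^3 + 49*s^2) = 2*s^5 - 22*s^4 + 46*s^3 + 78*s^2 - 60*s + 28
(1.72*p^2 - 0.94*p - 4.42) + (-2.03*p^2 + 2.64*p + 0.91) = -0.31*p^2 + 1.7*p - 3.51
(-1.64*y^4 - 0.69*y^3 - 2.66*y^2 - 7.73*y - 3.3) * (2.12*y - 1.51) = -3.4768*y^5 + 1.0136*y^4 - 4.5973*y^3 - 12.371*y^2 + 4.6763*y + 4.983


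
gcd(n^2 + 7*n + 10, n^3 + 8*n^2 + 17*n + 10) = n^2 + 7*n + 10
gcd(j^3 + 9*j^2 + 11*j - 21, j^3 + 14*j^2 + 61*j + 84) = j^2 + 10*j + 21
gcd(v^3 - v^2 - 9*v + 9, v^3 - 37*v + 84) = v - 3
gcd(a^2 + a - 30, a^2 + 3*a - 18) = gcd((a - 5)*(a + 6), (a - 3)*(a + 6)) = a + 6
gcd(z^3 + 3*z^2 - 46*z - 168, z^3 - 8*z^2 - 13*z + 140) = z^2 - 3*z - 28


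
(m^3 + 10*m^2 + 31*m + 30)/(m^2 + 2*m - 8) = (m^3 + 10*m^2 + 31*m + 30)/(m^2 + 2*m - 8)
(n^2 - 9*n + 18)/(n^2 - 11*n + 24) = (n - 6)/(n - 8)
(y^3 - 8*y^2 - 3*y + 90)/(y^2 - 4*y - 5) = (y^2 - 3*y - 18)/(y + 1)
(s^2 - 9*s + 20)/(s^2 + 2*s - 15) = (s^2 - 9*s + 20)/(s^2 + 2*s - 15)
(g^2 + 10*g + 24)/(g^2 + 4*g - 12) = (g + 4)/(g - 2)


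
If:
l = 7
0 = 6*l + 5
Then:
No Solution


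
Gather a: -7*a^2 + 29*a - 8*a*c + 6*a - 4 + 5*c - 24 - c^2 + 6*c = -7*a^2 + a*(35 - 8*c) - c^2 + 11*c - 28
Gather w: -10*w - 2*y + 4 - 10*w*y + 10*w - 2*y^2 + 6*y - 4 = -10*w*y - 2*y^2 + 4*y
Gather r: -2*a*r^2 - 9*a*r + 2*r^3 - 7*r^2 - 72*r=2*r^3 + r^2*(-2*a - 7) + r*(-9*a - 72)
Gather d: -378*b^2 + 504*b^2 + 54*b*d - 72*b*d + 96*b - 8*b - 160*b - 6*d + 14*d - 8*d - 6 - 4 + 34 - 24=126*b^2 - 18*b*d - 72*b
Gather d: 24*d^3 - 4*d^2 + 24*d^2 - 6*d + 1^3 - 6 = 24*d^3 + 20*d^2 - 6*d - 5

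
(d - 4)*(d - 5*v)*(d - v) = d^3 - 6*d^2*v - 4*d^2 + 5*d*v^2 + 24*d*v - 20*v^2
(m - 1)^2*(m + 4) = m^3 + 2*m^2 - 7*m + 4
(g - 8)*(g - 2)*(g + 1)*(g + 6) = g^4 - 3*g^3 - 48*g^2 + 52*g + 96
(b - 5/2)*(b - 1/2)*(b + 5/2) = b^3 - b^2/2 - 25*b/4 + 25/8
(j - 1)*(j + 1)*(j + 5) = j^3 + 5*j^2 - j - 5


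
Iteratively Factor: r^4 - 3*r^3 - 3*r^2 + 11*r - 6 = (r - 3)*(r^3 - 3*r + 2) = (r - 3)*(r - 1)*(r^2 + r - 2) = (r - 3)*(r - 1)^2*(r + 2)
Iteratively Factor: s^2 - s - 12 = (s - 4)*(s + 3)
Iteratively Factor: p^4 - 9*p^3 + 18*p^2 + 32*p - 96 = (p - 4)*(p^3 - 5*p^2 - 2*p + 24) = (p - 4)^2*(p^2 - p - 6) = (p - 4)^2*(p + 2)*(p - 3)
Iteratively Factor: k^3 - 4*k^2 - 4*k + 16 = (k - 2)*(k^2 - 2*k - 8) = (k - 2)*(k + 2)*(k - 4)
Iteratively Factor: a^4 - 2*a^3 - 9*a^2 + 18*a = (a - 3)*(a^3 + a^2 - 6*a) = (a - 3)*(a - 2)*(a^2 + 3*a) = (a - 3)*(a - 2)*(a + 3)*(a)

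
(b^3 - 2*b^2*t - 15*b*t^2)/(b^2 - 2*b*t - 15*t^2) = b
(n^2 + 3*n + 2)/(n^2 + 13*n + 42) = (n^2 + 3*n + 2)/(n^2 + 13*n + 42)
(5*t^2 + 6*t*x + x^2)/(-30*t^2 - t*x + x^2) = (t + x)/(-6*t + x)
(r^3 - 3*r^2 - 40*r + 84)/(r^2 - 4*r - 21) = (r^2 + 4*r - 12)/(r + 3)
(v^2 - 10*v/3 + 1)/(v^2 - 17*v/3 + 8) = (3*v - 1)/(3*v - 8)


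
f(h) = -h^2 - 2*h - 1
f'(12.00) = -26.00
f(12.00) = -169.00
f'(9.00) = -20.00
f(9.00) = -100.00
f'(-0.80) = -0.40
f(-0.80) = -0.04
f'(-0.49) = -1.02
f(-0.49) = -0.26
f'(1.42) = -4.84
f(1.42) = -5.86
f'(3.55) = -9.10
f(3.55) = -20.70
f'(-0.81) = -0.38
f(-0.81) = -0.04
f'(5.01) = -12.02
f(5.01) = -36.12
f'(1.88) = -5.76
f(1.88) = -8.29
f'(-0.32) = -1.36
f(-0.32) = -0.46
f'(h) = -2*h - 2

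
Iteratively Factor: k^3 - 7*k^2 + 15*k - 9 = (k - 3)*(k^2 - 4*k + 3) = (k - 3)^2*(k - 1)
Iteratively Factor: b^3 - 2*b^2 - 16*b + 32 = (b + 4)*(b^2 - 6*b + 8) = (b - 4)*(b + 4)*(b - 2)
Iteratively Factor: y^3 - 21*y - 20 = (y - 5)*(y^2 + 5*y + 4) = (y - 5)*(y + 4)*(y + 1)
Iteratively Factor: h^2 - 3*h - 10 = (h - 5)*(h + 2)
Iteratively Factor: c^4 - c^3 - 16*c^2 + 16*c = (c - 1)*(c^3 - 16*c) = c*(c - 1)*(c^2 - 16) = c*(c - 1)*(c + 4)*(c - 4)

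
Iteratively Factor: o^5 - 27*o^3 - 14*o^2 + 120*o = (o - 2)*(o^4 + 2*o^3 - 23*o^2 - 60*o) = o*(o - 2)*(o^3 + 2*o^2 - 23*o - 60) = o*(o - 2)*(o + 4)*(o^2 - 2*o - 15) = o*(o - 5)*(o - 2)*(o + 4)*(o + 3)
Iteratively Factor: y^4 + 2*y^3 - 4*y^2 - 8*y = (y - 2)*(y^3 + 4*y^2 + 4*y) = (y - 2)*(y + 2)*(y^2 + 2*y) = (y - 2)*(y + 2)^2*(y)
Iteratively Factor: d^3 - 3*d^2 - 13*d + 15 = (d - 1)*(d^2 - 2*d - 15) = (d - 1)*(d + 3)*(d - 5)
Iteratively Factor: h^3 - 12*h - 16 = (h - 4)*(h^2 + 4*h + 4) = (h - 4)*(h + 2)*(h + 2)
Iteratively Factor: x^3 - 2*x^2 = (x)*(x^2 - 2*x) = x^2*(x - 2)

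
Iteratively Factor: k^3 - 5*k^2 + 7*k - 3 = (k - 3)*(k^2 - 2*k + 1) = (k - 3)*(k - 1)*(k - 1)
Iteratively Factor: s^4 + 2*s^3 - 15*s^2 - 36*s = (s + 3)*(s^3 - s^2 - 12*s) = s*(s + 3)*(s^2 - s - 12) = s*(s + 3)^2*(s - 4)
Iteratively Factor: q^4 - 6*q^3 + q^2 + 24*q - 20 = (q - 1)*(q^3 - 5*q^2 - 4*q + 20) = (q - 1)*(q + 2)*(q^2 - 7*q + 10) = (q - 5)*(q - 1)*(q + 2)*(q - 2)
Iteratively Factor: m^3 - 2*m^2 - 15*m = (m + 3)*(m^2 - 5*m) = m*(m + 3)*(m - 5)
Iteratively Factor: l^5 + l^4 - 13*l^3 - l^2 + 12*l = (l + 4)*(l^4 - 3*l^3 - l^2 + 3*l) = (l + 1)*(l + 4)*(l^3 - 4*l^2 + 3*l) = (l - 3)*(l + 1)*(l + 4)*(l^2 - l) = (l - 3)*(l - 1)*(l + 1)*(l + 4)*(l)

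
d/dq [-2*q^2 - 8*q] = -4*q - 8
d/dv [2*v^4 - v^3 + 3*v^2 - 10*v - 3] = 8*v^3 - 3*v^2 + 6*v - 10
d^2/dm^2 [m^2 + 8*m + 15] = 2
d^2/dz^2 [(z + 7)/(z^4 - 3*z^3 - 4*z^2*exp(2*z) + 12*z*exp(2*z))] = 2*(z*(z^3 - 3*z^2 - 4*z*exp(2*z) + 12*exp(2*z))*(-4*z^3 + 8*z^2*exp(2*z) + 9*z^2 - 16*z*exp(2*z) - (z + 7)*(-8*z^2*exp(2*z) + 6*z^2 + 8*z*exp(2*z) - 9*z + 20*exp(2*z)) - 12*exp(2*z)) + (z + 7)*(4*z^3 - 8*z^2*exp(2*z) - 9*z^2 + 16*z*exp(2*z) + 12*exp(2*z))^2)/(z^3*(z^3 - 3*z^2 - 4*z*exp(2*z) + 12*exp(2*z))^3)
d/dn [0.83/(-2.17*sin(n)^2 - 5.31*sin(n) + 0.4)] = (3.6022*sin(n) + 4.4073)*cos(n)/(2.17*sin(n)^2 + 5.31*sin(n) - 0.4)^2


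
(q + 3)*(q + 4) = q^2 + 7*q + 12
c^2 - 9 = (c - 3)*(c + 3)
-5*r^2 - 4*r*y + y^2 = (-5*r + y)*(r + y)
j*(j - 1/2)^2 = j^3 - j^2 + j/4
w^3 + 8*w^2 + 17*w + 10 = (w + 1)*(w + 2)*(w + 5)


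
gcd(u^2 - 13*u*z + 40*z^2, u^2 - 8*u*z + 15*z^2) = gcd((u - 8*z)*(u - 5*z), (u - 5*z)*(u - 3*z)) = -u + 5*z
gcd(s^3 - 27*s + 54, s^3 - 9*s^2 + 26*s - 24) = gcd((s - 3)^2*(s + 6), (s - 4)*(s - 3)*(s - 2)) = s - 3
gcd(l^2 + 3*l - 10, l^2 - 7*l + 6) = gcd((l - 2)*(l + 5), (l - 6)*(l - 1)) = 1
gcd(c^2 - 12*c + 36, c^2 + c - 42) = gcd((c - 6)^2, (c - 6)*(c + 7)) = c - 6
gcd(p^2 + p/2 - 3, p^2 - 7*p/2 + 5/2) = 1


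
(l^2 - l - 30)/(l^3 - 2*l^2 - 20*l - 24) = (l + 5)/(l^2 + 4*l + 4)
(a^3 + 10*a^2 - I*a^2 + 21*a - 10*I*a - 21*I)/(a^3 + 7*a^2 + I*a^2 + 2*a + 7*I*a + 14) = (a + 3)/(a + 2*I)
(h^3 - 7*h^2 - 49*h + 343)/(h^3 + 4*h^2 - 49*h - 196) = (h - 7)/(h + 4)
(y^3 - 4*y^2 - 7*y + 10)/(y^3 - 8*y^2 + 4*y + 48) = (y^2 - 6*y + 5)/(y^2 - 10*y + 24)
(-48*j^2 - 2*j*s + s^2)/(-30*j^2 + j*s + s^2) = (-8*j + s)/(-5*j + s)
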